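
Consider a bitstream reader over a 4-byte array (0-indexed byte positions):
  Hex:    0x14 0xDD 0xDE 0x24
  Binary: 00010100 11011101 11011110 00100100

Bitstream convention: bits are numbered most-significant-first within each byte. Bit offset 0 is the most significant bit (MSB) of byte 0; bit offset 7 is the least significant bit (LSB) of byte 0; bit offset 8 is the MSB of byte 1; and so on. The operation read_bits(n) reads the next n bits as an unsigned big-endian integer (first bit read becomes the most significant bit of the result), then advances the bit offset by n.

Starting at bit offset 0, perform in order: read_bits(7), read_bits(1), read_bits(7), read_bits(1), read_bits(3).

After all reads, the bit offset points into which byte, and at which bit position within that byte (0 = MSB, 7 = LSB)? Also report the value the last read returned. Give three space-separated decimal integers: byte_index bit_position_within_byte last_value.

Read 1: bits[0:7] width=7 -> value=10 (bin 0001010); offset now 7 = byte 0 bit 7; 25 bits remain
Read 2: bits[7:8] width=1 -> value=0 (bin 0); offset now 8 = byte 1 bit 0; 24 bits remain
Read 3: bits[8:15] width=7 -> value=110 (bin 1101110); offset now 15 = byte 1 bit 7; 17 bits remain
Read 4: bits[15:16] width=1 -> value=1 (bin 1); offset now 16 = byte 2 bit 0; 16 bits remain
Read 5: bits[16:19] width=3 -> value=6 (bin 110); offset now 19 = byte 2 bit 3; 13 bits remain

Answer: 2 3 6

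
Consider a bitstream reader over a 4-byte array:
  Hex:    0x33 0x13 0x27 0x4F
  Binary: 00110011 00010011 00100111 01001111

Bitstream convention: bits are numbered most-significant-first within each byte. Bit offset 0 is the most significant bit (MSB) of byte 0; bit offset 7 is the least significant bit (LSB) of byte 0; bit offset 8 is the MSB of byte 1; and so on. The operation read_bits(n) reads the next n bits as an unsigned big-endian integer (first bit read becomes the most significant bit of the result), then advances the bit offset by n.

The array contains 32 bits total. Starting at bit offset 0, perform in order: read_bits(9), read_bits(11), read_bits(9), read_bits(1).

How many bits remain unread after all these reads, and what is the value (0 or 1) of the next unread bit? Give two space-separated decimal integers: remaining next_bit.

Read 1: bits[0:9] width=9 -> value=102 (bin 001100110); offset now 9 = byte 1 bit 1; 23 bits remain
Read 2: bits[9:20] width=11 -> value=306 (bin 00100110010); offset now 20 = byte 2 bit 4; 12 bits remain
Read 3: bits[20:29] width=9 -> value=233 (bin 011101001); offset now 29 = byte 3 bit 5; 3 bits remain
Read 4: bits[29:30] width=1 -> value=1 (bin 1); offset now 30 = byte 3 bit 6; 2 bits remain

Answer: 2 1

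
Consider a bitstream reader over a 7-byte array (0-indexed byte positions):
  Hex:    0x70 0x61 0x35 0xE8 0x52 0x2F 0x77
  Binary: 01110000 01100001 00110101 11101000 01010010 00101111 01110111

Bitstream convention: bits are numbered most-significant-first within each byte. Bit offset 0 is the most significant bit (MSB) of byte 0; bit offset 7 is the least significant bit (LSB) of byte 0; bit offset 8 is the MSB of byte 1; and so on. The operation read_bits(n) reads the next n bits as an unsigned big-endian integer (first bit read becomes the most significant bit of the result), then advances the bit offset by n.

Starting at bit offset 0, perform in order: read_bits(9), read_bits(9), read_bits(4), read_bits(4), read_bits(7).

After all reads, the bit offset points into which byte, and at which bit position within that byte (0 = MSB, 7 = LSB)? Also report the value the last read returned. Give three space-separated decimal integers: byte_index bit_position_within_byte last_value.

Read 1: bits[0:9] width=9 -> value=224 (bin 011100000); offset now 9 = byte 1 bit 1; 47 bits remain
Read 2: bits[9:18] width=9 -> value=388 (bin 110000100); offset now 18 = byte 2 bit 2; 38 bits remain
Read 3: bits[18:22] width=4 -> value=13 (bin 1101); offset now 22 = byte 2 bit 6; 34 bits remain
Read 4: bits[22:26] width=4 -> value=7 (bin 0111); offset now 26 = byte 3 bit 2; 30 bits remain
Read 5: bits[26:33] width=7 -> value=80 (bin 1010000); offset now 33 = byte 4 bit 1; 23 bits remain

Answer: 4 1 80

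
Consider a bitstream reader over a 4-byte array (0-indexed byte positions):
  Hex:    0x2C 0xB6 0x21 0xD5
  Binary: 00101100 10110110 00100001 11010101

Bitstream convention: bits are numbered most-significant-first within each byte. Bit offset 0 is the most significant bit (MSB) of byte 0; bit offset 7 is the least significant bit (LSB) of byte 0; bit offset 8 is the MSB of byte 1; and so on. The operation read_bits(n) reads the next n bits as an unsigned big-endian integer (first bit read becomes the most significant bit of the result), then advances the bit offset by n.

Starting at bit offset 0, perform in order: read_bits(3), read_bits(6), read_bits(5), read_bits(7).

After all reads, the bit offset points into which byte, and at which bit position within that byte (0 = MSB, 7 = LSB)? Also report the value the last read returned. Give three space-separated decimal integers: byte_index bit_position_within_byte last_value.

Answer: 2 5 68

Derivation:
Read 1: bits[0:3] width=3 -> value=1 (bin 001); offset now 3 = byte 0 bit 3; 29 bits remain
Read 2: bits[3:9] width=6 -> value=25 (bin 011001); offset now 9 = byte 1 bit 1; 23 bits remain
Read 3: bits[9:14] width=5 -> value=13 (bin 01101); offset now 14 = byte 1 bit 6; 18 bits remain
Read 4: bits[14:21] width=7 -> value=68 (bin 1000100); offset now 21 = byte 2 bit 5; 11 bits remain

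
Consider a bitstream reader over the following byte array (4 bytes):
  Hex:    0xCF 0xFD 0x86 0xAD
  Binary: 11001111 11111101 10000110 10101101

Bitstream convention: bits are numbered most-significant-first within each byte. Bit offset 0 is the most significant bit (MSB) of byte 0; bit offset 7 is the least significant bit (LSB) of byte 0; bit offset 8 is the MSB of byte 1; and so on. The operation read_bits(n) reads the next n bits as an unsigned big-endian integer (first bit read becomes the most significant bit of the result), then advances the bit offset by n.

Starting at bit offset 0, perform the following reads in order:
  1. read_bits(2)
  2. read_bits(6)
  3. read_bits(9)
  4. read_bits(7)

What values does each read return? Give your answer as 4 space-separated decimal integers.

Read 1: bits[0:2] width=2 -> value=3 (bin 11); offset now 2 = byte 0 bit 2; 30 bits remain
Read 2: bits[2:8] width=6 -> value=15 (bin 001111); offset now 8 = byte 1 bit 0; 24 bits remain
Read 3: bits[8:17] width=9 -> value=507 (bin 111111011); offset now 17 = byte 2 bit 1; 15 bits remain
Read 4: bits[17:24] width=7 -> value=6 (bin 0000110); offset now 24 = byte 3 bit 0; 8 bits remain

Answer: 3 15 507 6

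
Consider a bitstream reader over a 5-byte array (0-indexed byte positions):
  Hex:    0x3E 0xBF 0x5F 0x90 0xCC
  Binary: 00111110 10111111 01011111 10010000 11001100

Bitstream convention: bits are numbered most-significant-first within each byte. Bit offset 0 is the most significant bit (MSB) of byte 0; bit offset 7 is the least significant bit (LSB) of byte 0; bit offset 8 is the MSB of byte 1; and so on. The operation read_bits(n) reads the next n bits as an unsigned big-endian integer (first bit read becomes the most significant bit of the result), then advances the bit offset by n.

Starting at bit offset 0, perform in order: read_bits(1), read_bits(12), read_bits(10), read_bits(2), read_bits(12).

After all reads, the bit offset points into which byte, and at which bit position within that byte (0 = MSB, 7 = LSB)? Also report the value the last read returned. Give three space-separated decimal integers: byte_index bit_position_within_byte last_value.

Read 1: bits[0:1] width=1 -> value=0 (bin 0); offset now 1 = byte 0 bit 1; 39 bits remain
Read 2: bits[1:13] width=12 -> value=2007 (bin 011111010111); offset now 13 = byte 1 bit 5; 27 bits remain
Read 3: bits[13:23] width=10 -> value=943 (bin 1110101111); offset now 23 = byte 2 bit 7; 17 bits remain
Read 4: bits[23:25] width=2 -> value=3 (bin 11); offset now 25 = byte 3 bit 1; 15 bits remain
Read 5: bits[25:37] width=12 -> value=537 (bin 001000011001); offset now 37 = byte 4 bit 5; 3 bits remain

Answer: 4 5 537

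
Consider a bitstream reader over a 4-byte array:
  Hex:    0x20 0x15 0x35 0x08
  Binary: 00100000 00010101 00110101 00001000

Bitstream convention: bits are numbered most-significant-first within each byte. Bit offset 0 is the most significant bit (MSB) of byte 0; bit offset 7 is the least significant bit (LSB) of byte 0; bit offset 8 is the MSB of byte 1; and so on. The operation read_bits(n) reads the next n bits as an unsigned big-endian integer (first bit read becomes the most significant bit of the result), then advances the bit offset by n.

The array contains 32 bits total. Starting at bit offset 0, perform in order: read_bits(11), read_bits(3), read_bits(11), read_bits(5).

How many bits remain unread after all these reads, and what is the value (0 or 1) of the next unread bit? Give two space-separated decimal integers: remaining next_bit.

Answer: 2 0

Derivation:
Read 1: bits[0:11] width=11 -> value=256 (bin 00100000000); offset now 11 = byte 1 bit 3; 21 bits remain
Read 2: bits[11:14] width=3 -> value=5 (bin 101); offset now 14 = byte 1 bit 6; 18 bits remain
Read 3: bits[14:25] width=11 -> value=618 (bin 01001101010); offset now 25 = byte 3 bit 1; 7 bits remain
Read 4: bits[25:30] width=5 -> value=2 (bin 00010); offset now 30 = byte 3 bit 6; 2 bits remain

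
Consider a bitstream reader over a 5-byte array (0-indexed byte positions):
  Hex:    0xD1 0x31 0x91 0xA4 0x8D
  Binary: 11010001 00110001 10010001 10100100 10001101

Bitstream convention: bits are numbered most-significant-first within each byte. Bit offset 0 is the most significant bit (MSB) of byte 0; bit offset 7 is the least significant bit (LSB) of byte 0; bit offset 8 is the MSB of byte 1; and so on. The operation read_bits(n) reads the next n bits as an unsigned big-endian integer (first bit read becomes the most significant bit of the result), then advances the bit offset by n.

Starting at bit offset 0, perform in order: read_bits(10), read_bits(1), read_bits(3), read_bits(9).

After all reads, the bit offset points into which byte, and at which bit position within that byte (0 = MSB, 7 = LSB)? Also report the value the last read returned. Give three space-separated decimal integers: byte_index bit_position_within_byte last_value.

Answer: 2 7 200

Derivation:
Read 1: bits[0:10] width=10 -> value=836 (bin 1101000100); offset now 10 = byte 1 bit 2; 30 bits remain
Read 2: bits[10:11] width=1 -> value=1 (bin 1); offset now 11 = byte 1 bit 3; 29 bits remain
Read 3: bits[11:14] width=3 -> value=4 (bin 100); offset now 14 = byte 1 bit 6; 26 bits remain
Read 4: bits[14:23] width=9 -> value=200 (bin 011001000); offset now 23 = byte 2 bit 7; 17 bits remain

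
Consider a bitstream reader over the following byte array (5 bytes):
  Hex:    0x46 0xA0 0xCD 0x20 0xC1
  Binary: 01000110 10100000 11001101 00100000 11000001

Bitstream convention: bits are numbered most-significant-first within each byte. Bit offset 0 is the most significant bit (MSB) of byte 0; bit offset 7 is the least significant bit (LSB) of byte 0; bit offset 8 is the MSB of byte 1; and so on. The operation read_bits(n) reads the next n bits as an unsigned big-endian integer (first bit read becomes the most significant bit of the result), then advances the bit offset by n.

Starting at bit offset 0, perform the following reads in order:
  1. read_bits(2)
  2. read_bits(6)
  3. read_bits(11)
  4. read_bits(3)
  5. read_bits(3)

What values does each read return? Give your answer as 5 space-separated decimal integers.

Read 1: bits[0:2] width=2 -> value=1 (bin 01); offset now 2 = byte 0 bit 2; 38 bits remain
Read 2: bits[2:8] width=6 -> value=6 (bin 000110); offset now 8 = byte 1 bit 0; 32 bits remain
Read 3: bits[8:19] width=11 -> value=1286 (bin 10100000110); offset now 19 = byte 2 bit 3; 21 bits remain
Read 4: bits[19:22] width=3 -> value=3 (bin 011); offset now 22 = byte 2 bit 6; 18 bits remain
Read 5: bits[22:25] width=3 -> value=2 (bin 010); offset now 25 = byte 3 bit 1; 15 bits remain

Answer: 1 6 1286 3 2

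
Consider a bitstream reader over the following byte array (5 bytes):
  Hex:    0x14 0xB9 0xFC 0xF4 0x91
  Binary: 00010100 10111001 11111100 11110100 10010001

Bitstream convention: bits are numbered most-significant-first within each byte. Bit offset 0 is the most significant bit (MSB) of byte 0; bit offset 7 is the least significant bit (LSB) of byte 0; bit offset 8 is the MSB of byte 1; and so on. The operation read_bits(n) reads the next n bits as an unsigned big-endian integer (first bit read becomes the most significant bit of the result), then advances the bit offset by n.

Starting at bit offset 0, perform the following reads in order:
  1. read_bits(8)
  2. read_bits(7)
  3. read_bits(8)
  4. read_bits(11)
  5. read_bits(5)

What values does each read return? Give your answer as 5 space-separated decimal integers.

Read 1: bits[0:8] width=8 -> value=20 (bin 00010100); offset now 8 = byte 1 bit 0; 32 bits remain
Read 2: bits[8:15] width=7 -> value=92 (bin 1011100); offset now 15 = byte 1 bit 7; 25 bits remain
Read 3: bits[15:23] width=8 -> value=254 (bin 11111110); offset now 23 = byte 2 bit 7; 17 bits remain
Read 4: bits[23:34] width=11 -> value=978 (bin 01111010010); offset now 34 = byte 4 bit 2; 6 bits remain
Read 5: bits[34:39] width=5 -> value=8 (bin 01000); offset now 39 = byte 4 bit 7; 1 bits remain

Answer: 20 92 254 978 8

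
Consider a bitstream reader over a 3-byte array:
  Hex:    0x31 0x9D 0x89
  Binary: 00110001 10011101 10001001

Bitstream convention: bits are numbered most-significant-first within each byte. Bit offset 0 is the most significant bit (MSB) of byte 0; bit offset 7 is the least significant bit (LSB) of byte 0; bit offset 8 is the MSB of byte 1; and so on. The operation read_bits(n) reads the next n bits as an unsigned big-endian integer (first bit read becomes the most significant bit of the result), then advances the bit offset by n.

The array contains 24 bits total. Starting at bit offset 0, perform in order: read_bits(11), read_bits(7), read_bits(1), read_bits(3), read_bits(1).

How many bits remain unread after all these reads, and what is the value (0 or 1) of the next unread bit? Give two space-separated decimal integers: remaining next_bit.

Read 1: bits[0:11] width=11 -> value=396 (bin 00110001100); offset now 11 = byte 1 bit 3; 13 bits remain
Read 2: bits[11:18] width=7 -> value=118 (bin 1110110); offset now 18 = byte 2 bit 2; 6 bits remain
Read 3: bits[18:19] width=1 -> value=0 (bin 0); offset now 19 = byte 2 bit 3; 5 bits remain
Read 4: bits[19:22] width=3 -> value=2 (bin 010); offset now 22 = byte 2 bit 6; 2 bits remain
Read 5: bits[22:23] width=1 -> value=0 (bin 0); offset now 23 = byte 2 bit 7; 1 bits remain

Answer: 1 1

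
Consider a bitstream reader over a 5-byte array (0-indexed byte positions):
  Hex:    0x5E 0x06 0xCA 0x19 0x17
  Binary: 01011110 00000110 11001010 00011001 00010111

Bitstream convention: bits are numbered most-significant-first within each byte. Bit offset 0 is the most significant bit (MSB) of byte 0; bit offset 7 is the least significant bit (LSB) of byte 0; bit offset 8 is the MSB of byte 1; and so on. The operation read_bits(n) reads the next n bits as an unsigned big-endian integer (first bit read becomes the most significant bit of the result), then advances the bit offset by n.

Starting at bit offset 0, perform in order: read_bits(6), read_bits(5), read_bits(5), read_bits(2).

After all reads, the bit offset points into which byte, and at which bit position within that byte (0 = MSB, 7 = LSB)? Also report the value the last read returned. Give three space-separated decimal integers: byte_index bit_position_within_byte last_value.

Answer: 2 2 3

Derivation:
Read 1: bits[0:6] width=6 -> value=23 (bin 010111); offset now 6 = byte 0 bit 6; 34 bits remain
Read 2: bits[6:11] width=5 -> value=16 (bin 10000); offset now 11 = byte 1 bit 3; 29 bits remain
Read 3: bits[11:16] width=5 -> value=6 (bin 00110); offset now 16 = byte 2 bit 0; 24 bits remain
Read 4: bits[16:18] width=2 -> value=3 (bin 11); offset now 18 = byte 2 bit 2; 22 bits remain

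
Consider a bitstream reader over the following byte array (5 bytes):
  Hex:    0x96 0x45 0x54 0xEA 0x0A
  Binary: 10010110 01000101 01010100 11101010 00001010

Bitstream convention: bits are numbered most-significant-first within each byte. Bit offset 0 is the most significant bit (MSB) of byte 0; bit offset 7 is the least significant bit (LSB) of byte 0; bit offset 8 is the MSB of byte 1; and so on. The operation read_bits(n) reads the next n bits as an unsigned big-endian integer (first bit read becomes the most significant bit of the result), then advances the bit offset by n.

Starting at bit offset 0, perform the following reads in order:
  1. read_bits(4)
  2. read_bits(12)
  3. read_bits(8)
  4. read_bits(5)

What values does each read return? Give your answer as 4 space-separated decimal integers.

Answer: 9 1605 84 29

Derivation:
Read 1: bits[0:4] width=4 -> value=9 (bin 1001); offset now 4 = byte 0 bit 4; 36 bits remain
Read 2: bits[4:16] width=12 -> value=1605 (bin 011001000101); offset now 16 = byte 2 bit 0; 24 bits remain
Read 3: bits[16:24] width=8 -> value=84 (bin 01010100); offset now 24 = byte 3 bit 0; 16 bits remain
Read 4: bits[24:29] width=5 -> value=29 (bin 11101); offset now 29 = byte 3 bit 5; 11 bits remain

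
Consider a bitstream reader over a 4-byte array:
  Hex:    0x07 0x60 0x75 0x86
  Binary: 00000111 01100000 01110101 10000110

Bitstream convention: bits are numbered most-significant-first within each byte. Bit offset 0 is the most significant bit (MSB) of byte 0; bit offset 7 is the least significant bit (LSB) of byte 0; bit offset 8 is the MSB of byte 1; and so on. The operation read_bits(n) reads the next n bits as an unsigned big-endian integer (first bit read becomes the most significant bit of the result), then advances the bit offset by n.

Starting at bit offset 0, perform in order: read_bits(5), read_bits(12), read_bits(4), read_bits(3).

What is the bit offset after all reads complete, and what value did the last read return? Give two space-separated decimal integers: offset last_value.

Answer: 24 5

Derivation:
Read 1: bits[0:5] width=5 -> value=0 (bin 00000); offset now 5 = byte 0 bit 5; 27 bits remain
Read 2: bits[5:17] width=12 -> value=3776 (bin 111011000000); offset now 17 = byte 2 bit 1; 15 bits remain
Read 3: bits[17:21] width=4 -> value=14 (bin 1110); offset now 21 = byte 2 bit 5; 11 bits remain
Read 4: bits[21:24] width=3 -> value=5 (bin 101); offset now 24 = byte 3 bit 0; 8 bits remain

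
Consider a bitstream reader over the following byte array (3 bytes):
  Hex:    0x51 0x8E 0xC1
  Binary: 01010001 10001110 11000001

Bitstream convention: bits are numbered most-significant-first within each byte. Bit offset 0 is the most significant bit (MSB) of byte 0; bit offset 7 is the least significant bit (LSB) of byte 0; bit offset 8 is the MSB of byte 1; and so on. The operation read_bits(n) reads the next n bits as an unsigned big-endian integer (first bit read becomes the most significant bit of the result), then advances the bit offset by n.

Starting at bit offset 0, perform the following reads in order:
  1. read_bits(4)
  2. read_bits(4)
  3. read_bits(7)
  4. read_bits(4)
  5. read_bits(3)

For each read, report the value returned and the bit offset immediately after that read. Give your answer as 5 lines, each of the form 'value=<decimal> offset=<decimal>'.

Answer: value=5 offset=4
value=1 offset=8
value=71 offset=15
value=6 offset=19
value=0 offset=22

Derivation:
Read 1: bits[0:4] width=4 -> value=5 (bin 0101); offset now 4 = byte 0 bit 4; 20 bits remain
Read 2: bits[4:8] width=4 -> value=1 (bin 0001); offset now 8 = byte 1 bit 0; 16 bits remain
Read 3: bits[8:15] width=7 -> value=71 (bin 1000111); offset now 15 = byte 1 bit 7; 9 bits remain
Read 4: bits[15:19] width=4 -> value=6 (bin 0110); offset now 19 = byte 2 bit 3; 5 bits remain
Read 5: bits[19:22] width=3 -> value=0 (bin 000); offset now 22 = byte 2 bit 6; 2 bits remain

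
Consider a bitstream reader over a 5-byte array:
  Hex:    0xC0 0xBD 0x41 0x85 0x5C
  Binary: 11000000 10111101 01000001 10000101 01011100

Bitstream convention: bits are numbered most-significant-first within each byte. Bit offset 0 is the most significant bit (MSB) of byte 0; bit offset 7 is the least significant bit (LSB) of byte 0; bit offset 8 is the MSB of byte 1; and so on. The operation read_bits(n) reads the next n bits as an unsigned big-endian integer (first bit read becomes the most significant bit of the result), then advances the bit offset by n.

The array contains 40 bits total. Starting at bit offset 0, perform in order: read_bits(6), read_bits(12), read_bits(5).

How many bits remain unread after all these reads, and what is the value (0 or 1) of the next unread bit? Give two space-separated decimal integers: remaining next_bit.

Answer: 17 1

Derivation:
Read 1: bits[0:6] width=6 -> value=48 (bin 110000); offset now 6 = byte 0 bit 6; 34 bits remain
Read 2: bits[6:18] width=12 -> value=757 (bin 001011110101); offset now 18 = byte 2 bit 2; 22 bits remain
Read 3: bits[18:23] width=5 -> value=0 (bin 00000); offset now 23 = byte 2 bit 7; 17 bits remain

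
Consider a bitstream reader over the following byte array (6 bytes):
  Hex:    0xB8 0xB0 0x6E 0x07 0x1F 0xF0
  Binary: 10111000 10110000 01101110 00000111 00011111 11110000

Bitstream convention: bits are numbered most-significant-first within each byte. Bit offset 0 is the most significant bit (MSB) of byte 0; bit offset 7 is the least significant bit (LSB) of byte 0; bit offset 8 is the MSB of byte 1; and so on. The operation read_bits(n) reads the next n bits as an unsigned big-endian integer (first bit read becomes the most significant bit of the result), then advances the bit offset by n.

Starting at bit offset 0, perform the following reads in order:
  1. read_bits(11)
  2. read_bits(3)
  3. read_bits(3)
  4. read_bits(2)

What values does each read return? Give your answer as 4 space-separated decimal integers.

Answer: 1477 4 0 3

Derivation:
Read 1: bits[0:11] width=11 -> value=1477 (bin 10111000101); offset now 11 = byte 1 bit 3; 37 bits remain
Read 2: bits[11:14] width=3 -> value=4 (bin 100); offset now 14 = byte 1 bit 6; 34 bits remain
Read 3: bits[14:17] width=3 -> value=0 (bin 000); offset now 17 = byte 2 bit 1; 31 bits remain
Read 4: bits[17:19] width=2 -> value=3 (bin 11); offset now 19 = byte 2 bit 3; 29 bits remain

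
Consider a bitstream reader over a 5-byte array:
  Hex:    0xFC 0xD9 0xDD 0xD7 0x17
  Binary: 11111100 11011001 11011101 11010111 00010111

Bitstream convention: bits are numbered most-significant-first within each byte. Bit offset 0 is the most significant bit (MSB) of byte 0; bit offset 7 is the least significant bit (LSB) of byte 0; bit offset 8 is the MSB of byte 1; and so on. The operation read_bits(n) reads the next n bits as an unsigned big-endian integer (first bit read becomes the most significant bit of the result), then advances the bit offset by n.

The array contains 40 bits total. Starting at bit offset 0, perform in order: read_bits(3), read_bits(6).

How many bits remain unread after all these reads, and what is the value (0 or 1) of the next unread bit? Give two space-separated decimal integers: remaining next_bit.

Answer: 31 1

Derivation:
Read 1: bits[0:3] width=3 -> value=7 (bin 111); offset now 3 = byte 0 bit 3; 37 bits remain
Read 2: bits[3:9] width=6 -> value=57 (bin 111001); offset now 9 = byte 1 bit 1; 31 bits remain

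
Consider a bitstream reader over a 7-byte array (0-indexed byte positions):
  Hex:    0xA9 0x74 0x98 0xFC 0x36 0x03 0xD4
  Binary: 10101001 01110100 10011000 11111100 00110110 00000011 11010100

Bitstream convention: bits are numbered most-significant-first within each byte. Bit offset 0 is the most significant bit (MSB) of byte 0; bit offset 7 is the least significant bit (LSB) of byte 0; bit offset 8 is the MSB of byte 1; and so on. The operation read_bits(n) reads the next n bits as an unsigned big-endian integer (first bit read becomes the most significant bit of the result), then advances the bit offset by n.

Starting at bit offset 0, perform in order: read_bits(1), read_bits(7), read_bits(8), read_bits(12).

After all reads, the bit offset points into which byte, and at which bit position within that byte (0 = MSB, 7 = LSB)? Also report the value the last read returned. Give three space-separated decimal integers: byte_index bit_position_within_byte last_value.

Answer: 3 4 2447

Derivation:
Read 1: bits[0:1] width=1 -> value=1 (bin 1); offset now 1 = byte 0 bit 1; 55 bits remain
Read 2: bits[1:8] width=7 -> value=41 (bin 0101001); offset now 8 = byte 1 bit 0; 48 bits remain
Read 3: bits[8:16] width=8 -> value=116 (bin 01110100); offset now 16 = byte 2 bit 0; 40 bits remain
Read 4: bits[16:28] width=12 -> value=2447 (bin 100110001111); offset now 28 = byte 3 bit 4; 28 bits remain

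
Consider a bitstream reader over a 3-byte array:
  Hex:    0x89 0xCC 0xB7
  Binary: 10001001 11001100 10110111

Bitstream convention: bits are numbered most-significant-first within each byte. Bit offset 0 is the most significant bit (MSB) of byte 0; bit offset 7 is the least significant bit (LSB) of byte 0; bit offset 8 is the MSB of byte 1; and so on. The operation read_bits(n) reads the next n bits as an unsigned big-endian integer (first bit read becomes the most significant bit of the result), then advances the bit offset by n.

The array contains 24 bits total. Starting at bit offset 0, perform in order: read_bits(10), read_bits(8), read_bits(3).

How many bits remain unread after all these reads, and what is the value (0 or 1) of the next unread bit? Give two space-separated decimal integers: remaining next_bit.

Read 1: bits[0:10] width=10 -> value=551 (bin 1000100111); offset now 10 = byte 1 bit 2; 14 bits remain
Read 2: bits[10:18] width=8 -> value=50 (bin 00110010); offset now 18 = byte 2 bit 2; 6 bits remain
Read 3: bits[18:21] width=3 -> value=6 (bin 110); offset now 21 = byte 2 bit 5; 3 bits remain

Answer: 3 1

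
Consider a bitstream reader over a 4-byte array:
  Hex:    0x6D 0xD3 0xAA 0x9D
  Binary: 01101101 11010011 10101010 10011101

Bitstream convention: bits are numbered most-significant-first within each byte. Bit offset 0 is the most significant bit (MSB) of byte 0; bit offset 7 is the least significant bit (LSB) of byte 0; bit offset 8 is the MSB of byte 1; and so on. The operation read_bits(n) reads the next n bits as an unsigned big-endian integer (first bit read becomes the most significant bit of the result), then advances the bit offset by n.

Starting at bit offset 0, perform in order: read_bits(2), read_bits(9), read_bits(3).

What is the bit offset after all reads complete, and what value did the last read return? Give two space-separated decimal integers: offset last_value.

Read 1: bits[0:2] width=2 -> value=1 (bin 01); offset now 2 = byte 0 bit 2; 30 bits remain
Read 2: bits[2:11] width=9 -> value=366 (bin 101101110); offset now 11 = byte 1 bit 3; 21 bits remain
Read 3: bits[11:14] width=3 -> value=4 (bin 100); offset now 14 = byte 1 bit 6; 18 bits remain

Answer: 14 4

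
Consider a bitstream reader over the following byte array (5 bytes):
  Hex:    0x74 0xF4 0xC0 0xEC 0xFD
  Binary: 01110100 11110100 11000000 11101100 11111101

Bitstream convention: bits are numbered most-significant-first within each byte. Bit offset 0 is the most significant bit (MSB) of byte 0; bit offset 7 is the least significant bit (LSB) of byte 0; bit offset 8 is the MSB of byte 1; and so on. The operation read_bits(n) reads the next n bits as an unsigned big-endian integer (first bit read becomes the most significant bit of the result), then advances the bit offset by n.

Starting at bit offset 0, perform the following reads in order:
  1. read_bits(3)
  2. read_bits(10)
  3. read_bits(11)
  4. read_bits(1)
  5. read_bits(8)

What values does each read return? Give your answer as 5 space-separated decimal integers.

Read 1: bits[0:3] width=3 -> value=3 (bin 011); offset now 3 = byte 0 bit 3; 37 bits remain
Read 2: bits[3:13] width=10 -> value=670 (bin 1010011110); offset now 13 = byte 1 bit 5; 27 bits remain
Read 3: bits[13:24] width=11 -> value=1216 (bin 10011000000); offset now 24 = byte 3 bit 0; 16 bits remain
Read 4: bits[24:25] width=1 -> value=1 (bin 1); offset now 25 = byte 3 bit 1; 15 bits remain
Read 5: bits[25:33] width=8 -> value=217 (bin 11011001); offset now 33 = byte 4 bit 1; 7 bits remain

Answer: 3 670 1216 1 217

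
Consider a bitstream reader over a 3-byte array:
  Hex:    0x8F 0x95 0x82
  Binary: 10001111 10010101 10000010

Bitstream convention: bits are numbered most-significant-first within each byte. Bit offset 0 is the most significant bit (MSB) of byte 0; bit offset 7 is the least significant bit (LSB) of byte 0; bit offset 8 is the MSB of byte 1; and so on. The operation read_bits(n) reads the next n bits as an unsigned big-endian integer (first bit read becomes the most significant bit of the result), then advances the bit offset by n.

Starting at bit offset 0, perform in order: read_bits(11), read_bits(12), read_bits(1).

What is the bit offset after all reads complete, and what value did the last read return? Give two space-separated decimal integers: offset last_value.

Answer: 24 0

Derivation:
Read 1: bits[0:11] width=11 -> value=1148 (bin 10001111100); offset now 11 = byte 1 bit 3; 13 bits remain
Read 2: bits[11:23] width=12 -> value=2753 (bin 101011000001); offset now 23 = byte 2 bit 7; 1 bits remain
Read 3: bits[23:24] width=1 -> value=0 (bin 0); offset now 24 = byte 3 bit 0; 0 bits remain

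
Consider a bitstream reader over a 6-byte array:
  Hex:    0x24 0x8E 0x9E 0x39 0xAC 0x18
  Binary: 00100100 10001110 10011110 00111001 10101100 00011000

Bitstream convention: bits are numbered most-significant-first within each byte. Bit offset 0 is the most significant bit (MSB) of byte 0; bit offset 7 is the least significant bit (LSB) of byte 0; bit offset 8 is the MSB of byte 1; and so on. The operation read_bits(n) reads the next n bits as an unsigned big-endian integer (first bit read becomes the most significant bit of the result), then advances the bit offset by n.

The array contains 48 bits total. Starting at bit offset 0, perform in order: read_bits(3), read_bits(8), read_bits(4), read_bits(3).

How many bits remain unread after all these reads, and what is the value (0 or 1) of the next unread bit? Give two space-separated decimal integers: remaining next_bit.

Read 1: bits[0:3] width=3 -> value=1 (bin 001); offset now 3 = byte 0 bit 3; 45 bits remain
Read 2: bits[3:11] width=8 -> value=36 (bin 00100100); offset now 11 = byte 1 bit 3; 37 bits remain
Read 3: bits[11:15] width=4 -> value=7 (bin 0111); offset now 15 = byte 1 bit 7; 33 bits remain
Read 4: bits[15:18] width=3 -> value=2 (bin 010); offset now 18 = byte 2 bit 2; 30 bits remain

Answer: 30 0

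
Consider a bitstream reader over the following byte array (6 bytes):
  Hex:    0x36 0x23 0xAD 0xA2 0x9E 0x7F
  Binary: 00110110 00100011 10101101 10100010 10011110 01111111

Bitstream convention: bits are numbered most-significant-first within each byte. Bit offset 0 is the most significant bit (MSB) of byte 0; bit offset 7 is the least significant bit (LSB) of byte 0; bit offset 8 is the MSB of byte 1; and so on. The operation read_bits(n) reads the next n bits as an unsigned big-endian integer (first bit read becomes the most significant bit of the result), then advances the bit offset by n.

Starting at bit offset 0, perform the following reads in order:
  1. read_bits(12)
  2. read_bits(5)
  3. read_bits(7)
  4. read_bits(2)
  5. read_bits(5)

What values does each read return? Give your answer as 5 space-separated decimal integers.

Answer: 866 7 45 2 17

Derivation:
Read 1: bits[0:12] width=12 -> value=866 (bin 001101100010); offset now 12 = byte 1 bit 4; 36 bits remain
Read 2: bits[12:17] width=5 -> value=7 (bin 00111); offset now 17 = byte 2 bit 1; 31 bits remain
Read 3: bits[17:24] width=7 -> value=45 (bin 0101101); offset now 24 = byte 3 bit 0; 24 bits remain
Read 4: bits[24:26] width=2 -> value=2 (bin 10); offset now 26 = byte 3 bit 2; 22 bits remain
Read 5: bits[26:31] width=5 -> value=17 (bin 10001); offset now 31 = byte 3 bit 7; 17 bits remain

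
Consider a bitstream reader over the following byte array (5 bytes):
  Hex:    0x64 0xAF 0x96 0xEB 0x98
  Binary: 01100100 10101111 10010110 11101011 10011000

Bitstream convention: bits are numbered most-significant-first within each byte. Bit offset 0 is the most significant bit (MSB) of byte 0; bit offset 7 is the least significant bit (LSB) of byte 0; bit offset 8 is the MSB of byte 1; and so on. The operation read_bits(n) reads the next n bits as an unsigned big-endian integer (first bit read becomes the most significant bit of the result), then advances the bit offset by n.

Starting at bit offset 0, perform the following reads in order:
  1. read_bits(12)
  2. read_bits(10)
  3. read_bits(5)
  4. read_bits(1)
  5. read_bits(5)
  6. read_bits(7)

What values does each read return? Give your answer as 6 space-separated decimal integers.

Read 1: bits[0:12] width=12 -> value=1610 (bin 011001001010); offset now 12 = byte 1 bit 4; 28 bits remain
Read 2: bits[12:22] width=10 -> value=997 (bin 1111100101); offset now 22 = byte 2 bit 6; 18 bits remain
Read 3: bits[22:27] width=5 -> value=23 (bin 10111); offset now 27 = byte 3 bit 3; 13 bits remain
Read 4: bits[27:28] width=1 -> value=0 (bin 0); offset now 28 = byte 3 bit 4; 12 bits remain
Read 5: bits[28:33] width=5 -> value=23 (bin 10111); offset now 33 = byte 4 bit 1; 7 bits remain
Read 6: bits[33:40] width=7 -> value=24 (bin 0011000); offset now 40 = byte 5 bit 0; 0 bits remain

Answer: 1610 997 23 0 23 24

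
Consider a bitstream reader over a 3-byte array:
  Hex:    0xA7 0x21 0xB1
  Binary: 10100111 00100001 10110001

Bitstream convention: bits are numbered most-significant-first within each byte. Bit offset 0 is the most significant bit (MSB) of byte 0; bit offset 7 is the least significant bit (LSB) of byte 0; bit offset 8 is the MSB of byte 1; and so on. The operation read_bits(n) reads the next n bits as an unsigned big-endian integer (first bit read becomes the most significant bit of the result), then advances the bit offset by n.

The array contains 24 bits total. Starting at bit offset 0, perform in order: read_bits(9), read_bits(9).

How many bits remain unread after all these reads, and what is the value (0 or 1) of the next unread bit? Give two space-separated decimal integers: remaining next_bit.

Answer: 6 1

Derivation:
Read 1: bits[0:9] width=9 -> value=334 (bin 101001110); offset now 9 = byte 1 bit 1; 15 bits remain
Read 2: bits[9:18] width=9 -> value=134 (bin 010000110); offset now 18 = byte 2 bit 2; 6 bits remain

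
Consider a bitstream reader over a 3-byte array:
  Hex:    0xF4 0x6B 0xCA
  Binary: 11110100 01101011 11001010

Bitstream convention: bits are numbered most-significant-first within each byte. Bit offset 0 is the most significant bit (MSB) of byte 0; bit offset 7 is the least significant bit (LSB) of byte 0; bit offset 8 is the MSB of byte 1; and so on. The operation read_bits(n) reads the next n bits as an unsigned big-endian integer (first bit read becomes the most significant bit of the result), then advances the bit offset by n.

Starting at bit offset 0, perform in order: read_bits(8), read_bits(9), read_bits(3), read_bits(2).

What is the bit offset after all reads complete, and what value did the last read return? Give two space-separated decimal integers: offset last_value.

Answer: 22 2

Derivation:
Read 1: bits[0:8] width=8 -> value=244 (bin 11110100); offset now 8 = byte 1 bit 0; 16 bits remain
Read 2: bits[8:17] width=9 -> value=215 (bin 011010111); offset now 17 = byte 2 bit 1; 7 bits remain
Read 3: bits[17:20] width=3 -> value=4 (bin 100); offset now 20 = byte 2 bit 4; 4 bits remain
Read 4: bits[20:22] width=2 -> value=2 (bin 10); offset now 22 = byte 2 bit 6; 2 bits remain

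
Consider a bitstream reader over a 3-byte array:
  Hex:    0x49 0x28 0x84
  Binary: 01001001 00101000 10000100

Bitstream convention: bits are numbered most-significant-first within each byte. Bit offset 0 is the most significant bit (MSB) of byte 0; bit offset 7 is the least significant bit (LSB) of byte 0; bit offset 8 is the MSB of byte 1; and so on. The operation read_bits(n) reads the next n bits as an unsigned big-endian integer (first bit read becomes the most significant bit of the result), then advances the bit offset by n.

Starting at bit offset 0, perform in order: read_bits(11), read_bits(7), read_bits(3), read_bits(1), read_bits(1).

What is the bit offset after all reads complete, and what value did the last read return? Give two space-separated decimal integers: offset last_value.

Answer: 23 0

Derivation:
Read 1: bits[0:11] width=11 -> value=585 (bin 01001001001); offset now 11 = byte 1 bit 3; 13 bits remain
Read 2: bits[11:18] width=7 -> value=34 (bin 0100010); offset now 18 = byte 2 bit 2; 6 bits remain
Read 3: bits[18:21] width=3 -> value=0 (bin 000); offset now 21 = byte 2 bit 5; 3 bits remain
Read 4: bits[21:22] width=1 -> value=1 (bin 1); offset now 22 = byte 2 bit 6; 2 bits remain
Read 5: bits[22:23] width=1 -> value=0 (bin 0); offset now 23 = byte 2 bit 7; 1 bits remain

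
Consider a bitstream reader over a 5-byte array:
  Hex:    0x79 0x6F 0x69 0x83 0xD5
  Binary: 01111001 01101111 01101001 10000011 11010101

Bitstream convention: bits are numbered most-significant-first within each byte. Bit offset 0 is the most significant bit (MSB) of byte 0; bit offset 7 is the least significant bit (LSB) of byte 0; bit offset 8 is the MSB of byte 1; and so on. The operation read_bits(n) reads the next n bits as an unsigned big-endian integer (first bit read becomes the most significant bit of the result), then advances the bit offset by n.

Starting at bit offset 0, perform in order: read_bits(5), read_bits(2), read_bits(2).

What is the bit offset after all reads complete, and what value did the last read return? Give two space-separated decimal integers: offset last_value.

Answer: 9 2

Derivation:
Read 1: bits[0:5] width=5 -> value=15 (bin 01111); offset now 5 = byte 0 bit 5; 35 bits remain
Read 2: bits[5:7] width=2 -> value=0 (bin 00); offset now 7 = byte 0 bit 7; 33 bits remain
Read 3: bits[7:9] width=2 -> value=2 (bin 10); offset now 9 = byte 1 bit 1; 31 bits remain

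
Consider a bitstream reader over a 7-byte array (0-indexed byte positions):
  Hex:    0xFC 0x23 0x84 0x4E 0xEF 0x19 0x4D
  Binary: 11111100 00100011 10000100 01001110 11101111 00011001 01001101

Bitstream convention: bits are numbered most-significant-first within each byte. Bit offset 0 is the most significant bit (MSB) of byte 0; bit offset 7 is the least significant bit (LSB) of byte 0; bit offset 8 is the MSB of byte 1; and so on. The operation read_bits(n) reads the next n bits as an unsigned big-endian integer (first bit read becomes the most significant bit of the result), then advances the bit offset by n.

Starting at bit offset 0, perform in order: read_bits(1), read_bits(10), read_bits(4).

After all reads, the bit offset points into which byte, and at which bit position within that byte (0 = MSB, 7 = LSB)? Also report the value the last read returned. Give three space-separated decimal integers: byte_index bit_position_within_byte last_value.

Answer: 1 7 1

Derivation:
Read 1: bits[0:1] width=1 -> value=1 (bin 1); offset now 1 = byte 0 bit 1; 55 bits remain
Read 2: bits[1:11] width=10 -> value=993 (bin 1111100001); offset now 11 = byte 1 bit 3; 45 bits remain
Read 3: bits[11:15] width=4 -> value=1 (bin 0001); offset now 15 = byte 1 bit 7; 41 bits remain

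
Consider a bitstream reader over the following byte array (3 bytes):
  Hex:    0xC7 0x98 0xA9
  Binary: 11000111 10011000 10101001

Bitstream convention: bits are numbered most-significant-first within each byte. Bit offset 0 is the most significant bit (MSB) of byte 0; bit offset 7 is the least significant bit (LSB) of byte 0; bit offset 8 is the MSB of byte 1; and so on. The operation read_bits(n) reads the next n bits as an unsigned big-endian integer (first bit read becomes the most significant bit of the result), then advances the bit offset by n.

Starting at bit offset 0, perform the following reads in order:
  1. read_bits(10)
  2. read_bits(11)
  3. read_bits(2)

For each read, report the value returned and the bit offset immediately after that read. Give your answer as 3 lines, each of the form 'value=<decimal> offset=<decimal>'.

Read 1: bits[0:10] width=10 -> value=798 (bin 1100011110); offset now 10 = byte 1 bit 2; 14 bits remain
Read 2: bits[10:21] width=11 -> value=789 (bin 01100010101); offset now 21 = byte 2 bit 5; 3 bits remain
Read 3: bits[21:23] width=2 -> value=0 (bin 00); offset now 23 = byte 2 bit 7; 1 bits remain

Answer: value=798 offset=10
value=789 offset=21
value=0 offset=23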